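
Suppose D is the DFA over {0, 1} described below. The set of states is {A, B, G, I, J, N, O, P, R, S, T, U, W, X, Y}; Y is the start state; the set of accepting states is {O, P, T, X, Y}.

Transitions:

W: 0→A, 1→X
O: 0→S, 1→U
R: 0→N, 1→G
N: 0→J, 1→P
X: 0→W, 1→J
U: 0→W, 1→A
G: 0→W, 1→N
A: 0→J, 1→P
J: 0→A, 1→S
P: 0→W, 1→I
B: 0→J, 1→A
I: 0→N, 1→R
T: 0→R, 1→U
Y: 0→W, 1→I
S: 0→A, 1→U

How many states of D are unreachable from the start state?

3

BFS from Y reaches {A, G, I, J, N, P, R, S, U, W, X, Y}; the 3 state(s) B, O, T are never visited.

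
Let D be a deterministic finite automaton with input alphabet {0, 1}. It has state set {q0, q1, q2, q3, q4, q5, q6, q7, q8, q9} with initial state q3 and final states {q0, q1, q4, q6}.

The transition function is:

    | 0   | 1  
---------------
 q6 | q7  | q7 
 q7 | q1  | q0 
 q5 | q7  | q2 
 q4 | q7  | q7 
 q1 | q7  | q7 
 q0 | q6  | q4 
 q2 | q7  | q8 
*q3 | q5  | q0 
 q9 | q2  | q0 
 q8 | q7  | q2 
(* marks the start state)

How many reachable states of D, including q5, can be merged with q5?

3

States {q9} cannot be reached from the start state, so discard them.
P0 = {q0,q1,q4,q6} | {q2,q3,q5,q7,q8}.
Split {q0,q1,q4,q6} by δ(·,0) → {q1,q4,q6} and {q0}.
Refine {q2,q3,q5,q7,q8} on symbol 0: members go to different blocks, giving {q2,q3,q5,q8} and {q7}.
On input 0, block {q2,q3,q5,q8} splits into {q2,q5,q8} and {q3}.
Stable partition: {q1,q4,q6} | {q2,q5,q8} | {q0} | {q7} | {q3} — 5 equivalence classes.
State q5 belongs to the block {q2,q5,q8}, which has 3 states.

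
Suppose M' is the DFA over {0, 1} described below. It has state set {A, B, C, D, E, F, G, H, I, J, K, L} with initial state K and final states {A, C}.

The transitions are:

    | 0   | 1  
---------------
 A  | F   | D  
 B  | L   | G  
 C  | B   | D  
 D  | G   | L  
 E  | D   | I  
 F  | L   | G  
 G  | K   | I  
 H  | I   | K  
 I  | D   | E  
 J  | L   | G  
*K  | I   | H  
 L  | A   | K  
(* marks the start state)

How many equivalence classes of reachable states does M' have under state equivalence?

7

Reachable states from the start: {A,D,E,F,G,H,I,K,L}. Unreachable: {B,C,J} — drop them.
P0 = {A} | {D,E,F,G,H,I,K,L}.
On input 0, block {D,E,F,G,H,I,K,L} splits into {D,E,F,G,H,I,K} and {L}.
On input 0, block {D,E,F,G,H,I,K} splits into {D,E,G,H,I,K} and {F}.
Split {D,E,G,H,I,K} by δ(·,1) → {E,G,H,I,K} and {D}.
Refine {E,G,H,I,K} on symbol 0: members go to different blocks, giving {G,H,K} and {E,I}.
Split {G,H,K} by δ(·,0) → {H,K} and {G}.
The partition is now stable with 7 blocks: {A} | {H,K} | {L} | {F} | {D} | {E,I} | {G}.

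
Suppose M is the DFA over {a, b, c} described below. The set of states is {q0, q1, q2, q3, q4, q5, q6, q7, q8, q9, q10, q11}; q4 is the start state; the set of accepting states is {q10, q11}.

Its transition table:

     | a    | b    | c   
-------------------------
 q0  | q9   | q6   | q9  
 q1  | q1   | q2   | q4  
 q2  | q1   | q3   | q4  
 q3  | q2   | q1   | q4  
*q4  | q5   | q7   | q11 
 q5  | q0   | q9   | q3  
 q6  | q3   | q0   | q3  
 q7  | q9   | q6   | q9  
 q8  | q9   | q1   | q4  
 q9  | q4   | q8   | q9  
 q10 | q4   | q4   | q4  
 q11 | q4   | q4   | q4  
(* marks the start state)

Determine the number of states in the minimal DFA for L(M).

Reachable states from the start: {q0,q1,q2,q3,q4,q5,q6,q7,q8,q9,q11}. Unreachable: {q10} — drop them.
P0 = {q11} | {q0,q1,q2,q3,q4,q5,q6,q7,q8,q9}.
Refine {q0,q1,q2,q3,q4,q5,q6,q7,q8,q9} on symbol c: members go to different blocks, giving {q0,q1,q2,q3,q5,q6,q7,q8,q9} and {q4}.
Refine {q0,q1,q2,q3,q5,q6,q7,q8,q9} on symbol a: members go to different blocks, giving {q0,q1,q2,q3,q5,q6,q7,q8} and {q9}.
On input a, block {q0,q1,q2,q3,q5,q6,q7,q8} splits into {q1,q2,q3,q5,q6} and {q0,q7,q8}.
On input a, block {q1,q2,q3,q5,q6} splits into {q1,q2,q3,q6} and {q5}.
Split {q1,q2,q3,q6} by δ(·,b) → {q1,q2,q3} and {q6}.
Split {q0,q7,q8} by δ(·,b) → {q0,q7} and {q8}.
Stable partition: {q11} | {q1,q2,q3} | {q4} | {q9} | {q0,q7} | {q5} | {q6} | {q8} — 8 equivalence classes.

8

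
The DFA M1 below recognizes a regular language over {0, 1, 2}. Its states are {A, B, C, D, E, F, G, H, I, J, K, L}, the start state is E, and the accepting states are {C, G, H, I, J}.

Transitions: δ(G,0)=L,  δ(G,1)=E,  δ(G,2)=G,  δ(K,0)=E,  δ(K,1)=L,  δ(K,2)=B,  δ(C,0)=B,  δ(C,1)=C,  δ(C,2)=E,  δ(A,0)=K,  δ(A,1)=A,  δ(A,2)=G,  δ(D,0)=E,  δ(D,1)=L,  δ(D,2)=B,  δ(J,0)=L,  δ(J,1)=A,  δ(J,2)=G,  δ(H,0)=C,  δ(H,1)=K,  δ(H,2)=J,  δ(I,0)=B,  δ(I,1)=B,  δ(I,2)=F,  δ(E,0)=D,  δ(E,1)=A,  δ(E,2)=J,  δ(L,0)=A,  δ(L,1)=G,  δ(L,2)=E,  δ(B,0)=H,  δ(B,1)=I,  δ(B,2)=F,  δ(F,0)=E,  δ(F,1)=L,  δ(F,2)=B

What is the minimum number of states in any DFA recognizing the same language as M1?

8

All states are reachable from the start state.
P0 = {C,G,H,I,J} | {A,B,D,E,F,K,L}.
Refine {C,G,H,I,J} on symbol 0: members go to different blocks, giving {C,G,I,J} and {H}.
Split {C,G,I,J} by δ(·,1) → {G,I,J} and {C}.
On input 2, block {G,I,J} splits into {G,J} and {I}.
On input 0, block {A,B,D,E,F,K,L} splits into {A,D,E,F,K,L} and {B}.
On input 1, block {A,D,E,F,K,L} splits into {A,D,E,F,K} and {L}.
Refine {A,D,E,F,K} on symbol 1: members go to different blocks, giving {D,F,K} and {A,E}.
No further refinement is possible. Final partition (8 blocks): {G,J} | {D,F,K} | {H} | {C} | {I} | {B} | {L} | {A,E}.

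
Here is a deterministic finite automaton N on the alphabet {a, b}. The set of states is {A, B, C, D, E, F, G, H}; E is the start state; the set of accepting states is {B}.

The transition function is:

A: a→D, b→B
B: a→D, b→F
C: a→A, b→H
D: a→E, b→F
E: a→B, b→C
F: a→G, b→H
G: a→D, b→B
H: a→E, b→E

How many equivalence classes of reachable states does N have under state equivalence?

Every state is reachable, so we keep all 8.
Initial partition by acceptance: {B} | {A,C,D,E,F,G,H}.
Split {A,C,D,E,F,G,H} by δ(·,a) → {A,C,D,F,G,H} and {E}.
Refine {A,C,D,F,G,H} on symbol a: members go to different blocks, giving {A,C,F,G} and {D,H}.
Refine {A,C,F,G} on symbol a: members go to different blocks, giving {A,G} and {C,F}.
On input b, block {D,H} splits into {D} and {H}.
Stable partition: {B} | {A,G} | {E} | {D} | {C,F} | {H} — 6 equivalence classes.

6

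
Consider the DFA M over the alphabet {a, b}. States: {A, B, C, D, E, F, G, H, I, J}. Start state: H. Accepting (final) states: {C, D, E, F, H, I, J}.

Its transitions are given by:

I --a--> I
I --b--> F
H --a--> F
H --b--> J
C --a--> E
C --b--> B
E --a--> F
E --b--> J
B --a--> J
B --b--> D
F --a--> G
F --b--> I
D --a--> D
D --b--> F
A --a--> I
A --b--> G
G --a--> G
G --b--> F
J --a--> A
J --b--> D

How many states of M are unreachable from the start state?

BFS from H reaches {A, D, F, G, H, I, J}; the 3 state(s) B, C, E are never visited.

3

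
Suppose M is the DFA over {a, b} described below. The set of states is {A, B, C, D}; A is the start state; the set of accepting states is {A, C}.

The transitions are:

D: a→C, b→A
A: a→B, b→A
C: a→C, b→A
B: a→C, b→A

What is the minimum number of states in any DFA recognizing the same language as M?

First remove the unreachable states {D}; 3 states remain.
Start with accepting vs non-accepting: {A,C} | {B}.
On input a, block {A,C} splits into {A} and {C}.
The partition is now stable with 3 blocks: {A} | {B} | {C}.

3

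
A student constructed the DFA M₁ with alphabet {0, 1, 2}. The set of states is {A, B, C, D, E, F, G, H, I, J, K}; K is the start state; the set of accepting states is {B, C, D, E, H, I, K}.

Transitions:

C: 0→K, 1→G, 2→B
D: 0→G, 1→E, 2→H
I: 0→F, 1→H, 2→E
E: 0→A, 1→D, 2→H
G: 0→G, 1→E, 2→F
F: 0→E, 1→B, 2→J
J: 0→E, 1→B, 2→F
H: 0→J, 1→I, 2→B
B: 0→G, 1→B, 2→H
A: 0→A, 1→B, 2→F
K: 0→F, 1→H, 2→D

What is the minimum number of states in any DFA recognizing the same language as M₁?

First remove the unreachable states {C}; 10 states remain.
P0 = {B,D,E,H,I,K} | {A,F,G,J}.
Refine {A,F,G,J} on symbol 0: members go to different blocks, giving {A,G} and {F,J}.
Refine {B,D,E,H,I,K} on symbol 0: members go to different blocks, giving {B,D,E} and {H,I,K}.
The partition is now stable with 4 blocks: {B,D,E} | {A,G} | {F,J} | {H,I,K}.

4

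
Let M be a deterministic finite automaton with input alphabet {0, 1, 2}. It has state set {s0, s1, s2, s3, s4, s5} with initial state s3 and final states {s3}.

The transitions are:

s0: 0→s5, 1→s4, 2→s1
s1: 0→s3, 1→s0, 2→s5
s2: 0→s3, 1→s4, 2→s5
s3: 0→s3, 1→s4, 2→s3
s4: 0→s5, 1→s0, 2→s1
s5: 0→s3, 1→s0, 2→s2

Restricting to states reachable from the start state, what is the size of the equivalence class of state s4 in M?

2

All states are reachable from the start state.
Initial partition by acceptance: {s3} | {s0,s1,s2,s4,s5}.
Refine {s0,s1,s2,s4,s5} on symbol 0: members go to different blocks, giving {s1,s2,s5} and {s0,s4}.
The partition is now stable with 3 blocks: {s3} | {s1,s2,s5} | {s0,s4}.
State s4 belongs to the block {s0,s4}, which has 2 states.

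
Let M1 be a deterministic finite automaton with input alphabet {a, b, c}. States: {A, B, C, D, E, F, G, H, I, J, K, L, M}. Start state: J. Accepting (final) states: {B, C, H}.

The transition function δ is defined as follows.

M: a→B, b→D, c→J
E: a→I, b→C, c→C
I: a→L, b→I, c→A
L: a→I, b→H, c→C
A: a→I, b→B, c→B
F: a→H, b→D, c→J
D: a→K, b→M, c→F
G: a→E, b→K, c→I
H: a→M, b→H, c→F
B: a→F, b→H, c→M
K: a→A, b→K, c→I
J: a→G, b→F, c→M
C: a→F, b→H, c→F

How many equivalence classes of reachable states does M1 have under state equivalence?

6

All states are reachable from the start state.
Initial partition by acceptance: {B,C,H} | {A,D,E,F,G,I,J,K,L,M}.
Split {A,D,E,F,G,I,J,K,L,M} by δ(·,a) → {A,D,E,G,I,J,K,L} and {F,M}.
Refine {A,D,E,G,I,J,K,L} on symbol b: members go to different blocks, giving {A,E,L} and {G,I,K} and {D,J}.
Split {G,I,K} by δ(·,c) → {G,K} and {I}.
No further refinement is possible. Final partition (6 blocks): {B,C,H} | {A,E,L} | {F,M} | {G,K} | {D,J} | {I}.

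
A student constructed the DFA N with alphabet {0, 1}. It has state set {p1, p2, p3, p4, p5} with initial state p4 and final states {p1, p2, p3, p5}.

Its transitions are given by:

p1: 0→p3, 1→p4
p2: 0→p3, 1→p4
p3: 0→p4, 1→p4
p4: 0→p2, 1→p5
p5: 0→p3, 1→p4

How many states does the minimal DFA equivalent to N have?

Reachable states from the start: {p2,p3,p4,p5}. Unreachable: {p1} — drop them.
Initial partition by acceptance: {p2,p3,p5} | {p4}.
Split {p2,p3,p5} by δ(·,0) → {p2,p5} and {p3}.
Stable partition: {p2,p5} | {p4} | {p3} — 3 equivalence classes.

3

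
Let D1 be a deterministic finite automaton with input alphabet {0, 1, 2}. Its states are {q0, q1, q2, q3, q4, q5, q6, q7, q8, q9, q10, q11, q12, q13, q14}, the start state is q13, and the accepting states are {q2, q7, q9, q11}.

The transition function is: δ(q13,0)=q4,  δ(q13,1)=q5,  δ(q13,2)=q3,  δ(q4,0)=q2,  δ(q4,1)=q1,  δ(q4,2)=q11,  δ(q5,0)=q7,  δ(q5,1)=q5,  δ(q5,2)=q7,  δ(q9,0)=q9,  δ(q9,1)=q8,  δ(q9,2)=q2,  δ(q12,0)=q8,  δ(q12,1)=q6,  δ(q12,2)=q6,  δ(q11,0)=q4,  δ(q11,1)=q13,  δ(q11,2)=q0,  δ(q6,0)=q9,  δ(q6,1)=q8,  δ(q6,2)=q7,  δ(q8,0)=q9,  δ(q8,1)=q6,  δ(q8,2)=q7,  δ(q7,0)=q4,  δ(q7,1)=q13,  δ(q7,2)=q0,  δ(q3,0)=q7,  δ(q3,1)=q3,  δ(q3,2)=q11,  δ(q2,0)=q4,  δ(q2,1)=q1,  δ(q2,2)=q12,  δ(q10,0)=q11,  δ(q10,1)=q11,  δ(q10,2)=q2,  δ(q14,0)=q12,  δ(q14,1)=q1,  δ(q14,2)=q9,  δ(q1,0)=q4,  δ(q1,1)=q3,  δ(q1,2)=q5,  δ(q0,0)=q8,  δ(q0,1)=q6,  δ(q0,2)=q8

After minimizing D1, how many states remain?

Reachable states from the start: {q0,q1,q2,q3,q4,q5,q6,q7,q8,q9,q11,q12,q13}. Unreachable: {q10,q14} — drop them.
Start with accepting vs non-accepting: {q2,q7,q9,q11} | {q0,q1,q3,q4,q5,q6,q8,q12,q13}.
On input 0, block {q2,q7,q9,q11} splits into {q2,q7,q11} and {q9}.
Refine {q0,q1,q3,q4,q5,q6,q8,q12,q13} on symbol 0: members go to different blocks, giving {q0,q1,q12,q13} and {q3,q4,q5} and {q6,q8}.
Refine {q0,q1,q12,q13} on symbol 0: members go to different blocks, giving {q0,q12} and {q1,q13}.
Refine {q3,q4,q5} on symbol 1: members go to different blocks, giving {q3,q5} and {q4}.
The partition is now stable with 7 blocks: {q2,q7,q11} | {q0,q12} | {q9} | {q3,q5} | {q6,q8} | {q1,q13} | {q4}.

7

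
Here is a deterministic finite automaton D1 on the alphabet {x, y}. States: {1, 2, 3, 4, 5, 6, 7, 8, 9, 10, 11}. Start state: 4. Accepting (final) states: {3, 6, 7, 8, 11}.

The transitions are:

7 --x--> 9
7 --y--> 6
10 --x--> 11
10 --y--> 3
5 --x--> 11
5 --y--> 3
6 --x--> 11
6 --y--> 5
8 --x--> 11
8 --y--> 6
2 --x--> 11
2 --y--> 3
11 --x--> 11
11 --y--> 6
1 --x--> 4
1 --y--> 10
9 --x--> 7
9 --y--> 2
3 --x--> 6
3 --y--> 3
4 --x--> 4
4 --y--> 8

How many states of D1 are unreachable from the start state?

BFS from 4 reaches {3, 4, 5, 6, 8, 11}; the 5 state(s) 1, 2, 7, 9, 10 are never visited.

5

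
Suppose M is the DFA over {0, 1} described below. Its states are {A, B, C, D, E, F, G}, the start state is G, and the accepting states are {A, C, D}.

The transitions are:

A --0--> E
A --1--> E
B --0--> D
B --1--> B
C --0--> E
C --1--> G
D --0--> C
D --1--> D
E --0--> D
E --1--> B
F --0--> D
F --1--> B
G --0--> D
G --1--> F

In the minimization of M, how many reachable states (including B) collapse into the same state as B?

States {A} cannot be reached from the start state, so discard them.
P0 = {C,D} | {B,E,F,G}.
Split {C,D} by δ(·,0) → {C} and {D}.
Stable partition: {C} | {B,E,F,G} | {D} — 3 equivalence classes.
The equivalence class containing B is {B,E,F,G}, of size 4.

4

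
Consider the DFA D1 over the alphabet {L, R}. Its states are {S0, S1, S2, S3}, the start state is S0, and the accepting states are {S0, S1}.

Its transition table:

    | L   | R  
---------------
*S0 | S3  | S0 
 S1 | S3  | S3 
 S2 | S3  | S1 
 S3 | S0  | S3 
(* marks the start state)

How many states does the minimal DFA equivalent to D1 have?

2

Reachable states from the start: {S0,S3}. Unreachable: {S1,S2} — drop them.
P0 = {S0} | {S3}.
No further refinement is possible. Final partition (2 blocks): {S0} | {S3}.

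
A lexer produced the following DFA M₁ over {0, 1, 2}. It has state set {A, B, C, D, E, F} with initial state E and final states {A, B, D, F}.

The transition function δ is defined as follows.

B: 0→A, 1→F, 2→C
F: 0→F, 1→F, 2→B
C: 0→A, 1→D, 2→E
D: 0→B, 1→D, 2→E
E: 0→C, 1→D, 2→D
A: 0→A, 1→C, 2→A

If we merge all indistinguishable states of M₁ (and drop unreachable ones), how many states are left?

Start with accepting vs non-accepting: {A,B,D,F} | {C,E}.
Split {A,B,D,F} by δ(·,1) → {B,D,F} and {A}.
On input 0, block {B,D,F} splits into {D,F} and {B}.
Refine {D,F} on symbol 0: members go to different blocks, giving {D} and {F}.
On input 0, block {C,E} splits into {C} and {E}.
Stable partition: {D} | {C} | {A} | {B} | {F} | {E} — 6 equivalence classes.

6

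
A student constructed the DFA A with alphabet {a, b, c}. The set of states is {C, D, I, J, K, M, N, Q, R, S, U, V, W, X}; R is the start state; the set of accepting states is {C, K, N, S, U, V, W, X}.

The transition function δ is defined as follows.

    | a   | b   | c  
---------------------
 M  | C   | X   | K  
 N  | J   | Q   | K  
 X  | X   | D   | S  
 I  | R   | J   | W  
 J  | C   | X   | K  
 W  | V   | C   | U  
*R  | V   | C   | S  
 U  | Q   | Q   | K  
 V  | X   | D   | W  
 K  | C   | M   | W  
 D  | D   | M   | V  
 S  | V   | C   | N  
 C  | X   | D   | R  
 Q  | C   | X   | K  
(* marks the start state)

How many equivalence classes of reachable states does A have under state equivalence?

8

Reachable states from the start: {C,D,J,K,M,N,Q,R,S,U,V,W,X}. Unreachable: {I} — drop them.
Initial partition by acceptance: {C,K,N,S,U,V,W,X} | {D,J,M,Q,R}.
Split {C,K,N,S,U,V,W,X} by δ(·,a) → {C,K,S,V,W,X} and {N,U}.
On input b, block {C,K,S,V,W,X} splits into {C,K,V,X} and {S,W}.
Split {C,K,V,X} by δ(·,c) → {K,V,X} and {C}.
On input a, block {K,V,X} splits into {V,X} and {K}.
On input a, block {D,J,M,Q,R} splits into {J,M,Q} and {D} and {R}.
The partition is now stable with 8 blocks: {V,X} | {J,M,Q} | {N,U} | {S,W} | {C} | {K} | {D} | {R}.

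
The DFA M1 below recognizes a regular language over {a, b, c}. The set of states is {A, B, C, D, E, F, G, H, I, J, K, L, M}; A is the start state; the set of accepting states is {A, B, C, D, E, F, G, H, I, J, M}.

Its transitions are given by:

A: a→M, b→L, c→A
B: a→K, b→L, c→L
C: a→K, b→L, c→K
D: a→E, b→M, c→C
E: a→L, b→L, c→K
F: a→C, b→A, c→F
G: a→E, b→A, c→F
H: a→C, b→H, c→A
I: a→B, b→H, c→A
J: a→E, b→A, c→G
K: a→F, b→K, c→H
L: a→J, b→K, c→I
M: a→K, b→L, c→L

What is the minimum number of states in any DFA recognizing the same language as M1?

Reachable states from the start: {A,B,C,E,F,G,H,I,J,K,L,M}. Unreachable: {D} — drop them.
Start with accepting vs non-accepting: {A,B,C,E,F,G,H,I,J,M} | {K,L}.
On input a, block {A,B,C,E,F,G,H,I,J,M} splits into {A,F,G,H,I,J} and {B,C,E,M}.
Split {A,F,G,H,I,J} by δ(·,b) → {F,G,H,I,J} and {A}.
Split {F,G,H,I,J} by δ(·,b) → {F,G,J} and {H,I}.
Stable partition: {F,G,J} | {K,L} | {B,C,E,M} | {A} | {H,I} — 5 equivalence classes.

5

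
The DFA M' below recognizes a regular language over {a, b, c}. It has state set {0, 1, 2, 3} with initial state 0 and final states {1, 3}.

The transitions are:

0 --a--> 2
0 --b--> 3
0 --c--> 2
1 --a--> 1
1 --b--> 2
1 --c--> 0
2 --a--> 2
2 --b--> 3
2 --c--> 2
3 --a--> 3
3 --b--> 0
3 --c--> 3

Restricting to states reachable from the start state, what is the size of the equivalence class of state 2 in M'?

2

First remove the unreachable states {1}; 3 states remain.
P0 = {3} | {0,2}.
The partition is now stable with 2 blocks: {3} | {0,2}.
State 2 belongs to the block {0,2}, which has 2 states.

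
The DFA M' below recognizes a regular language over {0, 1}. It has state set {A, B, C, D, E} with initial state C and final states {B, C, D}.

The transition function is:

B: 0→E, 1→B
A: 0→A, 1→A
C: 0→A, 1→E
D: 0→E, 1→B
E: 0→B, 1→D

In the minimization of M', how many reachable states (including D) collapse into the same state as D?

2

Every state is reachable, so we keep all 5.
Initial partition by acceptance: {B,C,D} | {A,E}.
Split {B,C,D} by δ(·,1) → {B,D} and {C}.
Split {A,E} by δ(·,0) → {A} and {E}.
Stable partition: {B,D} | {A} | {C} | {E} — 4 equivalence classes.
The equivalence class containing D is {B,D}, of size 2.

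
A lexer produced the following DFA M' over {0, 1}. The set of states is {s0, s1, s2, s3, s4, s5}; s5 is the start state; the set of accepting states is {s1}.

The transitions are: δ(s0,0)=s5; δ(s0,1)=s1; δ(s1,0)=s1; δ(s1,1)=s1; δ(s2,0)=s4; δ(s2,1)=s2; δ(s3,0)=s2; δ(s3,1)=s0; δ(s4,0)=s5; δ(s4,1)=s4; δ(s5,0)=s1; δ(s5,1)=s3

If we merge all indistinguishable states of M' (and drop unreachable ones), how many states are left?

6

Start with accepting vs non-accepting: {s1} | {s0,s2,s3,s4,s5}.
On input 0, block {s0,s2,s3,s4,s5} splits into {s0,s2,s3,s4} and {s5}.
On input 0, block {s0,s2,s3,s4} splits into {s0,s4} and {s2,s3}.
On input 1, block {s0,s4} splits into {s0} and {s4}.
Split {s2,s3} by δ(·,0) → {s2} and {s3}.
No further refinement is possible. Final partition (6 blocks): {s1} | {s0} | {s5} | {s2} | {s4} | {s3}.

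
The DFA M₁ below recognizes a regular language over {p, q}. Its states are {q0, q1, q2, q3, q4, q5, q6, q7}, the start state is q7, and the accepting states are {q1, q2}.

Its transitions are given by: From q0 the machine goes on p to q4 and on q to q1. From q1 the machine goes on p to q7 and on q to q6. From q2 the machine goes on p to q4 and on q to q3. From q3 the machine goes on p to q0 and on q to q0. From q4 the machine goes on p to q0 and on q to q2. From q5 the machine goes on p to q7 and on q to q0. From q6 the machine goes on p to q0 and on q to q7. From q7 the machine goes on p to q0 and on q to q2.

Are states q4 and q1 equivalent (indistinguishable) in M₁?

No

States {q5} cannot be reached from the start state, so discard them.
P0 = {q1,q2} | {q0,q3,q4,q6,q7}.
Split {q0,q3,q4,q6,q7} by δ(·,q) → {q0,q4,q7} and {q3,q6}.
The partition is now stable with 3 blocks: {q1,q2} | {q0,q4,q7} | {q3,q6}.
q4 and q1 end up in different blocks, so they are distinguishable. For instance, the string 'ε' is accepted from only q1.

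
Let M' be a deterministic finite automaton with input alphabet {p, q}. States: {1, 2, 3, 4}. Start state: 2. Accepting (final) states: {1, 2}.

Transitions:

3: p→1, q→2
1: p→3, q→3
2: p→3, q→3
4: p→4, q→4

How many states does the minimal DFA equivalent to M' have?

2

States {4} cannot be reached from the start state, so discard them.
P0 = {1,2} | {3}.
The partition is now stable with 2 blocks: {1,2} | {3}.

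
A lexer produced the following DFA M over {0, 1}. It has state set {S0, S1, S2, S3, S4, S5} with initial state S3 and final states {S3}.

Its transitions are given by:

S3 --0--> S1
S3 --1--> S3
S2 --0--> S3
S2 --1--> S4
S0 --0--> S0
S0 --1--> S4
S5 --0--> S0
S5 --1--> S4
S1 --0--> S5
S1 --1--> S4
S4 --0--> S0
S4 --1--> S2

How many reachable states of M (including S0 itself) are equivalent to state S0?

3

Initial partition by acceptance: {S3} | {S0,S1,S2,S4,S5}.
Refine {S0,S1,S2,S4,S5} on symbol 0: members go to different blocks, giving {S0,S1,S4,S5} and {S2}.
Split {S0,S1,S4,S5} by δ(·,1) → {S0,S1,S5} and {S4}.
The partition is now stable with 4 blocks: {S3} | {S0,S1,S5} | {S2} | {S4}.
State S0 belongs to the block {S0,S1,S5}, which has 3 states.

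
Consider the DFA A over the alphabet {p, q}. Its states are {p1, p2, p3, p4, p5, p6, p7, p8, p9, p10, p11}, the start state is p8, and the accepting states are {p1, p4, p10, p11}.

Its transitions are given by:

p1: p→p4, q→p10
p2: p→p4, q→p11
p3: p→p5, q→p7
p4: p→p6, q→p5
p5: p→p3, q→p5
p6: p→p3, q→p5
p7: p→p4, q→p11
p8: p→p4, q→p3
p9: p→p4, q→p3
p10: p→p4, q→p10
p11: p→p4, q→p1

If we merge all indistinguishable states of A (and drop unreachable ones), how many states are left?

6

First remove the unreachable states {p2,p9}; 9 states remain.
P0 = {p1,p4,p10,p11} | {p3,p5,p6,p7,p8}.
Split {p1,p4,p10,p11} by δ(·,p) → {p1,p10,p11} and {p4}.
Refine {p3,p5,p6,p7,p8} on symbol p: members go to different blocks, giving {p3,p5,p6} and {p7,p8}.
Split {p3,p5,p6} by δ(·,q) → {p5,p6} and {p3}.
On input q, block {p7,p8} splits into {p7} and {p8}.
The partition is now stable with 6 blocks: {p1,p10,p11} | {p5,p6} | {p4} | {p7} | {p3} | {p8}.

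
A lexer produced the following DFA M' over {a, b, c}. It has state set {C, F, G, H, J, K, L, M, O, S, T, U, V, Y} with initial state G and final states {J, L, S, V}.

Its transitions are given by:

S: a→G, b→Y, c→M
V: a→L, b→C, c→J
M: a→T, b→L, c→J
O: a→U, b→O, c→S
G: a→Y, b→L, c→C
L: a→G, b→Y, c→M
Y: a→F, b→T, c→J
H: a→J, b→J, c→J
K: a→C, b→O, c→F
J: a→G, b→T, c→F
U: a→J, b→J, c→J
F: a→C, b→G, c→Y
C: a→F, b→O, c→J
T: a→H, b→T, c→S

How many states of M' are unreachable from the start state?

BFS from G reaches {C, F, G, H, J, L, M, O, S, T, U, Y}; the 2 state(s) K, V are never visited.

2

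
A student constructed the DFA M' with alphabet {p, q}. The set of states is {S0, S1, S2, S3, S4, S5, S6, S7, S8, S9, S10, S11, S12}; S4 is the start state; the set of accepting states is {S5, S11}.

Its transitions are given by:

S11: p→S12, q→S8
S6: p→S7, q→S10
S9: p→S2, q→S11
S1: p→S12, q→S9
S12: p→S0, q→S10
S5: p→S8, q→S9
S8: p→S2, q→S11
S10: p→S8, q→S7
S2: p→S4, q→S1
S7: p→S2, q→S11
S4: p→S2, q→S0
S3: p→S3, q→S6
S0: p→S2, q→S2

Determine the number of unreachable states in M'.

No path from S4 leads to S3, S5, S6; the other 10 states are all reachable.

3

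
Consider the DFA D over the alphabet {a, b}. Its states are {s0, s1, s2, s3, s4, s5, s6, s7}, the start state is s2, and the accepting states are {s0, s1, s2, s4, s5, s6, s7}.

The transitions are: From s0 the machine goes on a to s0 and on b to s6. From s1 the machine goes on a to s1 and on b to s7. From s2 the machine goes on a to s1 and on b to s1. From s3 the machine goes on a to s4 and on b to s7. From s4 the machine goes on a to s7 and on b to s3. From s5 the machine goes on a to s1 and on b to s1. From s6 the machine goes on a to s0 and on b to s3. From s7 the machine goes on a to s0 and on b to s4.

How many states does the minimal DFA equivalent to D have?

States {s5} cannot be reached from the start state, so discard them.
Initial partition by acceptance: {s0,s1,s2,s4,s6,s7} | {s3}.
Refine {s0,s1,s2,s4,s6,s7} on symbol b: members go to different blocks, giving {s0,s1,s2,s7} and {s4,s6}.
Split {s0,s1,s2,s7} by δ(·,b) → {s0,s7} and {s1,s2}.
On input b, block {s1,s2} splits into {s1} and {s2}.
The partition is now stable with 5 blocks: {s0,s7} | {s3} | {s4,s6} | {s1} | {s2}.

5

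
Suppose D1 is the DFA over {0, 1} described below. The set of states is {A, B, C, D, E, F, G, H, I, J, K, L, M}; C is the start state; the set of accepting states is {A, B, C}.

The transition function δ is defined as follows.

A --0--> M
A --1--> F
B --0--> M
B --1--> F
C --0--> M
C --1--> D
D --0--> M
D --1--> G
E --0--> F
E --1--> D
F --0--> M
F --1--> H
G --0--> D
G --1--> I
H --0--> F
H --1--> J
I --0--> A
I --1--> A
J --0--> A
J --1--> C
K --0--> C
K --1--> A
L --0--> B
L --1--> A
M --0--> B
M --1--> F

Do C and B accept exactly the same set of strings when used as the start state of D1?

Yes

First remove the unreachable states {E,K,L}; 10 states remain.
P0 = {A,B,C} | {D,F,G,H,I,J,M}.
On input 0, block {D,F,G,H,I,J,M} splits into {D,F,G,H} and {I,J,M}.
Refine {D,F,G,H} on symbol 0: members go to different blocks, giving {D,F} and {G,H}.
Split {I,J,M} by δ(·,1) → {I,J} and {M}.
Stable partition: {A,B,C} | {D,F} | {I,J} | {G,H} | {M} — 5 equivalence classes.
C and B lie in the same block of the stable partition, so they are equivalent — no string distinguishes them.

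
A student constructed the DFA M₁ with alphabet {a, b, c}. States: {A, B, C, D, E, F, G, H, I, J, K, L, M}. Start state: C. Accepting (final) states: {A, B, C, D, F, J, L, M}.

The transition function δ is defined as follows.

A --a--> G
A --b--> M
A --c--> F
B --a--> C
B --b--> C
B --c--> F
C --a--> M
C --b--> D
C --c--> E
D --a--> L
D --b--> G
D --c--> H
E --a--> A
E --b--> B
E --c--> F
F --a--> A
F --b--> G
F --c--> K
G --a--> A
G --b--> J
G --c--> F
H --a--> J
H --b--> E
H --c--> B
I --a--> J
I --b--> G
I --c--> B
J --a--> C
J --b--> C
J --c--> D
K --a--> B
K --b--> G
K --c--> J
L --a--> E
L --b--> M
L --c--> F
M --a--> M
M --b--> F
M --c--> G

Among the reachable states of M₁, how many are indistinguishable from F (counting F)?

2

States {I} cannot be reached from the start state, so discard them.
Initial partition by acceptance: {A,B,C,D,F,J,L,M} | {E,G,H,K}.
Refine {A,B,C,D,F,J,L,M} on symbol a: members go to different blocks, giving {B,C,D,F,J,M} and {A,L}.
Split {B,C,D,F,J,M} by δ(·,a) → {B,C,J,M} and {D,F}.
Split {B,C,J,M} by δ(·,b) → {B,J} and {C,M}.
On input a, block {E,G,H,K} splits into {E,G} and {H,K}.
Stable partition: {B,J} | {E,G} | {A,L} | {D,F} | {C,M} | {H,K} — 6 equivalence classes.
State F belongs to the block {D,F}, which has 2 states.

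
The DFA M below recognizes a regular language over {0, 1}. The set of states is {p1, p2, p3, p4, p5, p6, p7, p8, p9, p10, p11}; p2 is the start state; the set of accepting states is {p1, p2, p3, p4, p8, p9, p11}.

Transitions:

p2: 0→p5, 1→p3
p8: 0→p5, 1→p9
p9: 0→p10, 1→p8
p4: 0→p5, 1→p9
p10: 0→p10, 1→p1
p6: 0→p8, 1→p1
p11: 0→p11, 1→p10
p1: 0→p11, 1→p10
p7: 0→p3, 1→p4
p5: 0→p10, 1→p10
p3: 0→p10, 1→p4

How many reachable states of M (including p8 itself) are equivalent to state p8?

3

Reachable states from the start: {p1,p2,p3,p4,p5,p8,p9,p10,p11}. Unreachable: {p6,p7} — drop them.
Initial partition by acceptance: {p1,p2,p3,p4,p8,p9,p11} | {p5,p10}.
Split {p1,p2,p3,p4,p8,p9,p11} by δ(·,0) → {p2,p3,p4,p8,p9} and {p1,p11}.
Split {p5,p10} by δ(·,1) → {p5} and {p10}.
On input 0, block {p2,p3,p4,p8,p9} splits into {p2,p4,p8} and {p3,p9}.
No further refinement is possible. Final partition (5 blocks): {p2,p4,p8} | {p5} | {p1,p11} | {p10} | {p3,p9}.
State p8 belongs to the block {p2,p4,p8}, which has 3 states.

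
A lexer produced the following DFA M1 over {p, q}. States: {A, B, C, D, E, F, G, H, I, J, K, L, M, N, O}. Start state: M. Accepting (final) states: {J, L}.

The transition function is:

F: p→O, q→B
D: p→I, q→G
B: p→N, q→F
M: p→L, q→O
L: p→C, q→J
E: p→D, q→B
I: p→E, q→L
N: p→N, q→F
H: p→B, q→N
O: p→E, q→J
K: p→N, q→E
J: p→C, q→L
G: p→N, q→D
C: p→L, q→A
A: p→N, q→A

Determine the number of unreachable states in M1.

Starting at M and following transitions, the reachable set is {A, B, C, D, E, F, G, I, J, L, M, N, O}. That leaves H, K unreachable — 2 in total.

2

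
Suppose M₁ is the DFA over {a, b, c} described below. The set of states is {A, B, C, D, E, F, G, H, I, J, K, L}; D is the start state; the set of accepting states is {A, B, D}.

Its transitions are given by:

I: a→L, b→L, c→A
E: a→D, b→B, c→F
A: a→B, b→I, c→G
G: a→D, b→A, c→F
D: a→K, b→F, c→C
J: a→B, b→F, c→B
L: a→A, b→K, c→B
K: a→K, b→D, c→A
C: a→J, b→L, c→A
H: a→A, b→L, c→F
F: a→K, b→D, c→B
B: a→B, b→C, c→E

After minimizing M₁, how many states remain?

6

Reachable states from the start: {A,B,C,D,E,F,G,I,J,K,L}. Unreachable: {H} — drop them.
P0 = {A,B,D} | {C,E,F,G,I,J,K,L}.
Refine {A,B,D} on symbol a: members go to different blocks, giving {A,B} and {D}.
On input a, block {C,E,F,G,I,J,K,L} splits into {C,F,I,K} and {E,G} and {J,L}.
On input a, block {C,F,I,K} splits into {C,I} and {F,K}.
No further refinement is possible. Final partition (6 blocks): {A,B} | {C,I} | {D} | {E,G} | {J,L} | {F,K}.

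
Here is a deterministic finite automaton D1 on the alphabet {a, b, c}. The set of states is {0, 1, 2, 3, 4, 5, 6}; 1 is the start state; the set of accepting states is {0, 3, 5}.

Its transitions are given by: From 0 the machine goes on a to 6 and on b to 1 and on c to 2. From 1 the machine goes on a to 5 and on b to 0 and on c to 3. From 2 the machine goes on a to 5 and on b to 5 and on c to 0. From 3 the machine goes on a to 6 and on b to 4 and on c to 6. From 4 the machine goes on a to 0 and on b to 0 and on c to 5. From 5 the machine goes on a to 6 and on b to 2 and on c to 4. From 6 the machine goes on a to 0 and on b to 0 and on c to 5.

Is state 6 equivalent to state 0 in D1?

No

P0 = {0,3,5} | {1,2,4,6}.
The partition is now stable with 2 blocks: {0,3,5} | {1,2,4,6}.
6 and 0 end up in different blocks, so they are distinguishable. For instance, the string 'ε' is accepted from only 0.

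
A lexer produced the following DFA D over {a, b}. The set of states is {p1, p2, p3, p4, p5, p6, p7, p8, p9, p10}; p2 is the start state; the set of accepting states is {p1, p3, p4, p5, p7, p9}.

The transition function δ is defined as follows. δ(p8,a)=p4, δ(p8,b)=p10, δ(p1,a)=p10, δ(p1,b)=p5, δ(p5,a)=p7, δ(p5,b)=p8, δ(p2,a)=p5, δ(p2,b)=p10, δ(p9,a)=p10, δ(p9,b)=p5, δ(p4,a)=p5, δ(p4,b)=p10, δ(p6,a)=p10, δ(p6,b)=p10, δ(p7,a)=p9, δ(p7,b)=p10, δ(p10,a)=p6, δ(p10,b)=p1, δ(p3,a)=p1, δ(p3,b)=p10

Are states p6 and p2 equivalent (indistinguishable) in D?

Reachable states from the start: {p1,p2,p4,p5,p6,p7,p8,p9,p10}. Unreachable: {p3} — drop them.
P0 = {p1,p4,p5,p7,p9} | {p2,p6,p8,p10}.
Refine {p1,p4,p5,p7,p9} on symbol a: members go to different blocks, giving {p4,p5,p7} and {p1,p9}.
Split {p4,p5,p7} by δ(·,a) → {p4,p5} and {p7}.
Split {p4,p5} by δ(·,a) → {p4} and {p5}.
Split {p2,p6,p8,p10} by δ(·,a) → {p6,p10} and {p2} and {p8}.
On input b, block {p6,p10} splits into {p6} and {p10}.
No further refinement is possible. Final partition (8 blocks): {p4} | {p6} | {p1,p9} | {p7} | {p5} | {p2} | {p8} | {p10}.
p6 and p2 end up in different blocks, so they are distinguishable. For instance, the string 'a' is accepted from only p2.

No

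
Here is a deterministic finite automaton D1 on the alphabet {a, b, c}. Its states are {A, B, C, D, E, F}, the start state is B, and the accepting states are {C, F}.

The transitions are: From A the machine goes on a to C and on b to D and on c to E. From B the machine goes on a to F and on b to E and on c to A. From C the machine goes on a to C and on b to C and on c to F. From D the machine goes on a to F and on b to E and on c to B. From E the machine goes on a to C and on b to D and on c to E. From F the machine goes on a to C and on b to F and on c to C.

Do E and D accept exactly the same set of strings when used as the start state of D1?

Start with accepting vs non-accepting: {C,F} | {A,B,D,E}.
The partition is now stable with 2 blocks: {C,F} | {A,B,D,E}.
E and D lie in the same block of the stable partition, so they are equivalent — no string distinguishes them.

Yes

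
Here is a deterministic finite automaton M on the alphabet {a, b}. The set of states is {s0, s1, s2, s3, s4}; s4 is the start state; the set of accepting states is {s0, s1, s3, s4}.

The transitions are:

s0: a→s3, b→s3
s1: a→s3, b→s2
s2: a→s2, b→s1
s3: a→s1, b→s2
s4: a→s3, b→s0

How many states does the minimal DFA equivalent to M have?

4

All states are reachable from the start state.
Start with accepting vs non-accepting: {s0,s1,s3,s4} | {s2}.
Split {s0,s1,s3,s4} by δ(·,b) → {s0,s4} and {s1,s3}.
Split {s0,s4} by δ(·,b) → {s0} and {s4}.
Stable partition: {s0} | {s2} | {s1,s3} | {s4} — 4 equivalence classes.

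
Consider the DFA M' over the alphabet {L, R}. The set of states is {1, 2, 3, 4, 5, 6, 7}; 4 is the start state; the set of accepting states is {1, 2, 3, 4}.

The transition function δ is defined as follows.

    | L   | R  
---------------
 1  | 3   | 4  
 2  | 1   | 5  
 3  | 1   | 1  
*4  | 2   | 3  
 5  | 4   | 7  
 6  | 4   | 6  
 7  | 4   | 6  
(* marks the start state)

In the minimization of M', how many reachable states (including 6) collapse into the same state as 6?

3

All states are reachable from the start state.
P0 = {1,2,3,4} | {5,6,7}.
On input R, block {1,2,3,4} splits into {1,3,4} and {2}.
Split {1,3,4} by δ(·,L) → {1,3} and {4}.
On input R, block {1,3} splits into {1} and {3}.
No further refinement is possible. Final partition (5 blocks): {1} | {5,6,7} | {2} | {4} | {3}.
The equivalence class containing 6 is {5,6,7}, of size 3.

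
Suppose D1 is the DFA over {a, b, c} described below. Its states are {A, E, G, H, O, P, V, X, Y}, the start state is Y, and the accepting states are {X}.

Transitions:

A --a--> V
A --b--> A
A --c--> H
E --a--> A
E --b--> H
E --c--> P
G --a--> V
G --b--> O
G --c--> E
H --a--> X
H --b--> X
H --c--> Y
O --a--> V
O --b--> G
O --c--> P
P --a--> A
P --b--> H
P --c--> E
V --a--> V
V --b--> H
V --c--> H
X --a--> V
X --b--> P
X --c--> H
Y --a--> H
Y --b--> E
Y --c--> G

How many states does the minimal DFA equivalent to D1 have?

7

Every state is reachable, so we keep all 9.
Initial partition by acceptance: {X} | {A,E,G,H,O,P,V,Y}.
Split {A,E,G,H,O,P,V,Y} by δ(·,a) → {A,E,G,O,P,V,Y} and {H}.
On input a, block {A,E,G,O,P,V,Y} splits into {A,E,G,O,P,V} and {Y}.
On input b, block {A,E,G,O,P,V} splits into {A,G,O} and {E,P,V}.
On input c, block {A,G,O} splits into {G,O} and {A}.
Split {E,P,V} by δ(·,a) → {E,P} and {V}.
No further refinement is possible. Final partition (7 blocks): {X} | {G,O} | {H} | {Y} | {E,P} | {A} | {V}.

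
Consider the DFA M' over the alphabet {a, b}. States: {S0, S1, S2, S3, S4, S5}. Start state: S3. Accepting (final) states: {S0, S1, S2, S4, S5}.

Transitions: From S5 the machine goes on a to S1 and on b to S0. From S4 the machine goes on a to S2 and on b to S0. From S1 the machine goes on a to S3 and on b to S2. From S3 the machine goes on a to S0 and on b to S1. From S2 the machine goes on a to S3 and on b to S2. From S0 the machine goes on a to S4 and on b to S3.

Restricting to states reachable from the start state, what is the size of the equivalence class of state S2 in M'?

2

Reachable states from the start: {S0,S1,S2,S3,S4}. Unreachable: {S5} — drop them.
Initial partition by acceptance: {S0,S1,S2,S4} | {S3}.
Refine {S0,S1,S2,S4} on symbol a: members go to different blocks, giving {S0,S4} and {S1,S2}.
Refine {S0,S4} on symbol a: members go to different blocks, giving {S0} and {S4}.
No further refinement is possible. Final partition (4 blocks): {S0} | {S3} | {S1,S2} | {S4}.
State S2 belongs to the block {S1,S2}, which has 2 states.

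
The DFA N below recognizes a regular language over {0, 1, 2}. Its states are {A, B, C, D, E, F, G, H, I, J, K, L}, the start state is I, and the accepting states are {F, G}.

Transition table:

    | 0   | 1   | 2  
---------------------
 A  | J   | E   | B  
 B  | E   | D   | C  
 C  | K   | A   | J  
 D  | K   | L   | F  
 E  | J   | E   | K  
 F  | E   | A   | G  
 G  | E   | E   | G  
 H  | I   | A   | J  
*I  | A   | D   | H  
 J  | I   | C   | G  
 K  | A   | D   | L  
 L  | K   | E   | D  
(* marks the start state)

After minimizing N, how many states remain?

5

Every state is reachable, so we keep all 12.
Initial partition by acceptance: {F,G} | {A,B,C,D,E,H,I,J,K,L}.
Split {A,B,C,D,E,H,I,J,K,L} by δ(·,2) → {A,B,C,E,H,I,K,L} and {D,J}.
On input 0, block {A,B,C,E,H,I,K,L} splits into {B,C,H,I,K,L} and {A,E}.
Refine {B,C,H,I,K,L} on symbol 0: members go to different blocks, giving {B,I,K} and {C,H,L}.
The partition is now stable with 5 blocks: {F,G} | {B,I,K} | {D,J} | {A,E} | {C,H,L}.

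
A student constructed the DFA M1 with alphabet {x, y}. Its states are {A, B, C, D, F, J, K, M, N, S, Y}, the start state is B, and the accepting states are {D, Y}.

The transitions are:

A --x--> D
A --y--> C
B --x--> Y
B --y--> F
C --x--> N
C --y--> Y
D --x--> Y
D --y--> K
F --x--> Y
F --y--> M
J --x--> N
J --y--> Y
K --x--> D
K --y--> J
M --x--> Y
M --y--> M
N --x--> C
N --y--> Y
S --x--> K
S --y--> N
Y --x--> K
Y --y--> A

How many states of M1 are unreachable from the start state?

No path from B leads to S; the other 10 states are all reachable.

1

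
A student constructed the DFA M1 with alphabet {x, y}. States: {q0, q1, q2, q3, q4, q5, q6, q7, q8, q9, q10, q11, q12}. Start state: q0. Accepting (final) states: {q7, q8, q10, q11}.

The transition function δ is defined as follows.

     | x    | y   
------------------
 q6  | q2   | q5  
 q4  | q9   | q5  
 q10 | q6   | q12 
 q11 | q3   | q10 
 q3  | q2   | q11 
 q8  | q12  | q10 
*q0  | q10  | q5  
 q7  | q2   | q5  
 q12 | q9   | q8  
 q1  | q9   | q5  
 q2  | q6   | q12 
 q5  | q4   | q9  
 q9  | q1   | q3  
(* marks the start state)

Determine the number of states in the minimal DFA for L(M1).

First remove the unreachable states {q7}; 12 states remain.
Initial partition by acceptance: {q8,q10,q11} | {q0,q1,q2,q3,q4,q5,q6,q9,q12}.
On input y, block {q8,q10,q11} splits into {q8,q11} and {q10}.
Split {q0,q1,q2,q3,q4,q5,q6,q9,q12} by δ(·,x) → {q1,q2,q3,q4,q5,q6,q9,q12} and {q0}.
Split {q1,q2,q3,q4,q5,q6,q9,q12} by δ(·,y) → {q1,q2,q4,q5,q6,q9} and {q3,q12}.
Split {q1,q2,q4,q5,q6,q9} by δ(·,y) → {q1,q4,q5,q6} and {q2,q9}.
Refine {q1,q4,q5,q6} on symbol x: members go to different blocks, giving {q1,q4,q6} and {q5}.
No further refinement is possible. Final partition (7 blocks): {q8,q11} | {q1,q4,q6} | {q10} | {q0} | {q3,q12} | {q2,q9} | {q5}.

7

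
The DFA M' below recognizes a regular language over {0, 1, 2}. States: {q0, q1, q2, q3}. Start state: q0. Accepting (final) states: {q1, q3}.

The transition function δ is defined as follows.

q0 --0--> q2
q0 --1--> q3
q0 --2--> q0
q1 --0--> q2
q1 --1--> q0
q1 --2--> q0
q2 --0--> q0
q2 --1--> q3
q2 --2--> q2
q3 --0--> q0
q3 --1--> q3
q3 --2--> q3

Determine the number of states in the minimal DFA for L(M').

Reachable states from the start: {q0,q2,q3}. Unreachable: {q1} — drop them.
Initial partition by acceptance: {q3} | {q0,q2}.
No further refinement is possible. Final partition (2 blocks): {q3} | {q0,q2}.

2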